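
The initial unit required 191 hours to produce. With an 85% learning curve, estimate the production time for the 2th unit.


Formula: T_n = T_1 * (learning_rate)^(log2(n)) where learning_rate = rate/100
Doublings = log2(2) = 1
T_n = 191 * 0.85^1
T_n = 191 * 0.85 = 162.4 hours

162.4 hours


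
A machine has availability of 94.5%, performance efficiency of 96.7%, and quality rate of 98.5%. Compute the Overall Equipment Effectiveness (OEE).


Formula: OEE = Availability * Performance * Quality / 10000
A * P = 94.5% * 96.7% / 100 = 91.38%
OEE = 91.38% * 98.5% / 100 = 90.0%

90.0%


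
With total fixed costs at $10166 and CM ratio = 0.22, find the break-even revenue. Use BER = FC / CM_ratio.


Formula: BER = Fixed Costs / Contribution Margin Ratio
BER = $10166 / 0.22
BER = $46209.09 (to the nearest cent)

$46209.09


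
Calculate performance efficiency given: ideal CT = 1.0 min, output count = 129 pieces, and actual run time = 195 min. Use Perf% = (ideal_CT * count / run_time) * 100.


Formula: Performance = (Ideal CT * Total Count) / Run Time * 100
Ideal output time = 1.0 * 129 = 129.0 min
Performance = 129.0 / 195 * 100 = 66.2%

66.2%


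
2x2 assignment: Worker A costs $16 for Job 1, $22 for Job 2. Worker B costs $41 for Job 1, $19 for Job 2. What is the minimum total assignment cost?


Option 1: A->1 + B->2 = $16 + $19 = $35
Option 2: A->2 + B->1 = $22 + $41 = $63
Min cost = min($35, $63) = $35

$35


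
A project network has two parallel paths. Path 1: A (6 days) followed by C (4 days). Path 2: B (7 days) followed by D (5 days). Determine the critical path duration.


Path 1 = 6 + 4 = 10 days
Path 2 = 7 + 5 = 12 days
Duration = max(10, 12) = 12 days

12 days


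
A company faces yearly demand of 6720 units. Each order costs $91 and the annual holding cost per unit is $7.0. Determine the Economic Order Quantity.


Formula: EOQ = sqrt(2 * D * S / H)
Numerator: 2 * 6720 * 91 = 1223040
2DS/H = 1223040 / 7.0 = 174720.0
EOQ = sqrt(174720.0) = 418.0 units

418.0 units


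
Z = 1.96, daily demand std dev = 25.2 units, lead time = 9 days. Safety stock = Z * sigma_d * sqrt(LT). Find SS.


Formula: SS = z * sigma_d * sqrt(LT)
sqrt(LT) = sqrt(9) = 3.0
SS = 1.96 * 25.2 * 3.0
SS = 148.2 units

148.2 units


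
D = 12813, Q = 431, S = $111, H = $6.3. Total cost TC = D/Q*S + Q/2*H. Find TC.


TC = 12813/431 * 111 + 431/2 * 6.3

$4657.52


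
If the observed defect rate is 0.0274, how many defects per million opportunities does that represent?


DPMO = defect_rate * 1000000 = 0.0274 * 1000000

27400


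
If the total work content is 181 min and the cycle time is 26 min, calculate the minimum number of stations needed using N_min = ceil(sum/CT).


Formula: N_min = ceil(Sum of Task Times / Cycle Time)
N_min = ceil(181 min / 26 min) = ceil(6.9615)
N_min = 7 stations

7


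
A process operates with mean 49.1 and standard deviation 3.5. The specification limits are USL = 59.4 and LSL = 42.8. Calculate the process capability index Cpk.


Cpu = (59.4 - 49.1) / (3 * 3.5) = 0.98
Cpl = (49.1 - 42.8) / (3 * 3.5) = 0.6
Cpk = min(0.98, 0.6) = 0.6

0.6


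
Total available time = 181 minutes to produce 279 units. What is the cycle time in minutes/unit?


Formula: CT = Available Time / Number of Units
CT = 181 min / 279 units
CT = 0.65 min/unit

0.65 min/unit


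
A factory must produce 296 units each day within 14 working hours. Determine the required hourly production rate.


Formula: Production Rate = Daily Demand / Available Hours
Rate = 296 units/day / 14 hours/day
Rate = 21.1 units/hour

21.1 units/hour


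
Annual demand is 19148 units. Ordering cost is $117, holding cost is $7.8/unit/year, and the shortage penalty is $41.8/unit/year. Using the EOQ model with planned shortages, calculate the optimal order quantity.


Formula: EOQ* = sqrt(2DS/H) * sqrt((H+P)/P)
Base EOQ = sqrt(2*19148*117/7.8) = 757.92 units
Correction = sqrt((7.8+41.8)/41.8) = 1.08931
EOQ* = 757.92 * 1.08931 = 825.6 units

825.6 units


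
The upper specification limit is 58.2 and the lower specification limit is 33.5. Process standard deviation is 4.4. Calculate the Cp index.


Cp = (58.2 - 33.5) / (6 * 4.4)

0.94


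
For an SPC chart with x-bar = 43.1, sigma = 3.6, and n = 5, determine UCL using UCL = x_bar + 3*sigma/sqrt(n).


UCL = 43.1 + 3 * 3.6 / sqrt(5)

47.93


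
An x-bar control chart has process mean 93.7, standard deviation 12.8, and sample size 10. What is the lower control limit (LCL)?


LCL = 93.7 - 3 * 12.8 / sqrt(10)

81.56


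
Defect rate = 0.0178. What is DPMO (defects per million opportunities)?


DPMO = defect_rate * 1000000 = 0.0178 * 1000000

17800


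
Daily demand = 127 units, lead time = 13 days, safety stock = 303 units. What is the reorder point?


Formula: ROP = (Daily Demand * Lead Time) + Safety Stock
Demand during lead time = 127 * 13 = 1651 units
ROP = 1651 + 303 = 1954 units

1954 units


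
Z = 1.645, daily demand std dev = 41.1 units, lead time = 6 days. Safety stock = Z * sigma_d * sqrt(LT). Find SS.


Formula: SS = z * sigma_d * sqrt(LT)
sqrt(LT) = sqrt(6) = 2.4495
SS = 1.645 * 41.1 * 2.4495
SS = 165.6 units

165.6 units


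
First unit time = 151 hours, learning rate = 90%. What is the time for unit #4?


Formula: T_n = T_1 * (learning_rate)^(log2(n)) where learning_rate = rate/100
Doublings = log2(4) = 2
T_n = 151 * 0.9^2
T_n = 151 * 0.81 = 122.3 hours

122.3 hours


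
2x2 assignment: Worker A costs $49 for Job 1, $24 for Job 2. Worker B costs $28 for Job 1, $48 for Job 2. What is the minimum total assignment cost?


Option 1: A->1 + B->2 = $49 + $48 = $97
Option 2: A->2 + B->1 = $24 + $28 = $52
Min cost = min($97, $52) = $52

$52


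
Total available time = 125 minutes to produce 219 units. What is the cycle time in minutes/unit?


Formula: CT = Available Time / Number of Units
CT = 125 min / 219 units
CT = 0.57 min/unit

0.57 min/unit


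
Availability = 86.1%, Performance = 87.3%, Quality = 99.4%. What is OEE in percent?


Formula: OEE = Availability * Performance * Quality / 10000
A * P = 86.1% * 87.3% / 100 = 75.17%
OEE = 75.17% * 99.4% / 100 = 74.7%

74.7%


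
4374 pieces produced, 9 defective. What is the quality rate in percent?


Formula: Quality Rate = Good Pieces / Total Pieces * 100
Good pieces = 4374 - 9 = 4365
QR = 4365 / 4374 * 100 = 99.8%

99.8%


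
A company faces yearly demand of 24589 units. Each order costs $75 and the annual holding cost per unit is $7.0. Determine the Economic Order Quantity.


Formula: EOQ = sqrt(2 * D * S / H)
Numerator: 2 * 24589 * 75 = 3688350
2DS/H = 3688350 / 7.0 = 526907.1
EOQ = sqrt(526907.1) = 725.9 units

725.9 units


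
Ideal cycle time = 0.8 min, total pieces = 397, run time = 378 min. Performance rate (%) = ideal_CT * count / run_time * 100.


Formula: Performance = (Ideal CT * Total Count) / Run Time * 100
Ideal output time = 0.8 * 397 = 317.6 min
Performance = 317.6 / 378 * 100 = 84.0%

84.0%


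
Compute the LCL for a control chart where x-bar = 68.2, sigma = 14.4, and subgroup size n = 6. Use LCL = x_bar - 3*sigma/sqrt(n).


LCL = 68.2 - 3 * 14.4 / sqrt(6)

50.56


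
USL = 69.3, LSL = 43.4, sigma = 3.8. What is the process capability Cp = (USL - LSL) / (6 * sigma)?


Cp = (69.3 - 43.4) / (6 * 3.8)

1.14


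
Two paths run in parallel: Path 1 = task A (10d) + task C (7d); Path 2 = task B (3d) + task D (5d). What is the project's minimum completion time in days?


Path 1 = 10 + 7 = 17 days
Path 2 = 3 + 5 = 8 days
Duration = max(17, 8) = 17 days

17 days


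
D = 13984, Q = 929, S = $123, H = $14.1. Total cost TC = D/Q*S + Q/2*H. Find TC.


TC = 13984/929 * 123 + 929/2 * 14.1

$8400.94


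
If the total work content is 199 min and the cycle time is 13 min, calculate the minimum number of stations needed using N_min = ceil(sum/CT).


Formula: N_min = ceil(Sum of Task Times / Cycle Time)
N_min = ceil(199 min / 13 min) = ceil(15.3077)
N_min = 16 stations

16


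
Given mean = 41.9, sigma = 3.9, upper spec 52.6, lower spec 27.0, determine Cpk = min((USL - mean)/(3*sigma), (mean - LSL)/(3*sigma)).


Cpu = (52.6 - 41.9) / (3 * 3.9) = 0.91
Cpl = (41.9 - 27.0) / (3 * 3.9) = 1.27
Cpk = min(0.91, 1.27) = 0.91

0.91


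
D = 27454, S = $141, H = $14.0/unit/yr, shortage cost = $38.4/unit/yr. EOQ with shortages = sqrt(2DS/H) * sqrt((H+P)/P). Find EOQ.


Formula: EOQ* = sqrt(2DS/H) * sqrt((H+P)/P)
Base EOQ = sqrt(2*27454*141/14.0) = 743.64 units
Correction = sqrt((14.0+38.4)/38.4) = 1.16815
EOQ* = 743.64 * 1.16815 = 868.7 units

868.7 units


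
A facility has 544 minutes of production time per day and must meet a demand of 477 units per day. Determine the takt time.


Formula: Takt Time = Available Production Time / Customer Demand
Takt = 544 min/day / 477 units/day
Takt = 1.14 min/unit

1.14 min/unit


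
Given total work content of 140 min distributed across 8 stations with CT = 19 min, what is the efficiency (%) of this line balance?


Formula: Efficiency = Sum of Task Times / (N_stations * CT) * 100
Total station capacity = 8 stations * 19 min = 152 min
Efficiency = 140 / 152 * 100 = 92.1%

92.1%


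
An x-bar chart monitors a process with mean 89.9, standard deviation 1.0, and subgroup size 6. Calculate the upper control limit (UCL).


UCL = 89.9 + 3 * 1.0 / sqrt(6)

91.12


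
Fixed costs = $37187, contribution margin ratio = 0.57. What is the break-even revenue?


Formula: BER = Fixed Costs / Contribution Margin Ratio
BER = $37187 / 0.57
BER = $65240.35 (to the nearest cent)

$65240.35


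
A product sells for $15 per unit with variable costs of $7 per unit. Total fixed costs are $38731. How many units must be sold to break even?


Formula: BEQ = Fixed Costs / (Price - Variable Cost)
Contribution margin = $15 - $7 = $8/unit
BEQ = ceil($38731 / $8/unit) = ceil(4841.38) = 4842 units

4842 units


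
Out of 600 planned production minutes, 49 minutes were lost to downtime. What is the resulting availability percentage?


Formula: Availability = (Planned Time - Downtime) / Planned Time * 100
Uptime = 600 - 49 = 551 min
Availability = 551 / 600 * 100 = 91.8%

91.8%


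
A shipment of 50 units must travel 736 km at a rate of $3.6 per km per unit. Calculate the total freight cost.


TC = dist * cost * units = 736 * 3.6 * 50 = $132480.00

$132480.00


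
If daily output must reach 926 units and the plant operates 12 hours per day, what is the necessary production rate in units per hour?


Formula: Production Rate = Daily Demand / Available Hours
Rate = 926 units/day / 12 hours/day
Rate = 77.2 units/hour

77.2 units/hour


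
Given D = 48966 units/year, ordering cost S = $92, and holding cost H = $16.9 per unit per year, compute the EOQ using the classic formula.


Formula: EOQ = sqrt(2 * D * S / H)
Numerator: 2 * 48966 * 92 = 9009744
2DS/H = 9009744 / 16.9 = 533120.9
EOQ = sqrt(533120.9) = 730.2 units

730.2 units


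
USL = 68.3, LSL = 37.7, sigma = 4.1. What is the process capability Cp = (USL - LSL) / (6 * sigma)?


Cp = (68.3 - 37.7) / (6 * 4.1)

1.24


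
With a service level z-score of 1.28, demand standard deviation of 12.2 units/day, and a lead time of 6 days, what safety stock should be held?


Formula: SS = z * sigma_d * sqrt(LT)
sqrt(LT) = sqrt(6) = 2.4495
SS = 1.28 * 12.2 * 2.4495
SS = 38.3 units

38.3 units


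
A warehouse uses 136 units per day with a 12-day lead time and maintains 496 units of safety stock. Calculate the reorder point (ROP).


Formula: ROP = (Daily Demand * Lead Time) + Safety Stock
Demand during lead time = 136 * 12 = 1632 units
ROP = 1632 + 496 = 2128 units

2128 units


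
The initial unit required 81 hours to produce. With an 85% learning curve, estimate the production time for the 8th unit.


Formula: T_n = T_1 * (learning_rate)^(log2(n)) where learning_rate = rate/100
Doublings = log2(8) = 3
T_n = 81 * 0.85^3
T_n = 81 * 0.6141 = 49.7 hours

49.7 hours


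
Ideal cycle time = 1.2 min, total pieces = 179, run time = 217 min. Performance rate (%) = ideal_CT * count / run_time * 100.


Formula: Performance = (Ideal CT * Total Count) / Run Time * 100
Ideal output time = 1.2 * 179 = 214.8 min
Performance = 214.8 / 217 * 100 = 99.0%

99.0%


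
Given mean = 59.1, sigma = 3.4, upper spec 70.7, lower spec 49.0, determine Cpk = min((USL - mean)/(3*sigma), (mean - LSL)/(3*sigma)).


Cpu = (70.7 - 59.1) / (3 * 3.4) = 1.14
Cpl = (59.1 - 49.0) / (3 * 3.4) = 0.99
Cpk = min(1.14, 0.99) = 0.99

0.99


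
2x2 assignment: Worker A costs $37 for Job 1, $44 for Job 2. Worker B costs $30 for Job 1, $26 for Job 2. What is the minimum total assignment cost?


Option 1: A->1 + B->2 = $37 + $26 = $63
Option 2: A->2 + B->1 = $44 + $30 = $74
Min cost = min($63, $74) = $63

$63


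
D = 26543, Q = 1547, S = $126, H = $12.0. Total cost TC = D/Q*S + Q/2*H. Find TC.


TC = 26543/1547 * 126 + 1547/2 * 12.0

$11443.87


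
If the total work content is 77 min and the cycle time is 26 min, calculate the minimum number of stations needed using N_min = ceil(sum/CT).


Formula: N_min = ceil(Sum of Task Times / Cycle Time)
N_min = ceil(77 min / 26 min) = ceil(2.9615)
N_min = 3 stations

3


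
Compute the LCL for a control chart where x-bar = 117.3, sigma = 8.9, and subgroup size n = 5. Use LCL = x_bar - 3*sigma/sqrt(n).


LCL = 117.3 - 3 * 8.9 / sqrt(5)

105.36


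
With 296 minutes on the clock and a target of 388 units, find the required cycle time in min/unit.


Formula: CT = Available Time / Number of Units
CT = 296 min / 388 units
CT = 0.76 min/unit

0.76 min/unit


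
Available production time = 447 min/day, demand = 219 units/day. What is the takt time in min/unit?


Formula: Takt Time = Available Production Time / Customer Demand
Takt = 447 min/day / 219 units/day
Takt = 2.04 min/unit

2.04 min/unit


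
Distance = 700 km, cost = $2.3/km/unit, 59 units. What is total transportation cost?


TC = dist * cost * units = 700 * 2.3 * 59 = $94990.00

$94990.00


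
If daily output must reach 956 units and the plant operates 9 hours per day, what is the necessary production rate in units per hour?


Formula: Production Rate = Daily Demand / Available Hours
Rate = 956 units/day / 9 hours/day
Rate = 106.2 units/hour

106.2 units/hour


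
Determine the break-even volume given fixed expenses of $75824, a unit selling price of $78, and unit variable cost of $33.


Formula: BEQ = Fixed Costs / (Price - Variable Cost)
Contribution margin = $78 - $33 = $45/unit
BEQ = ceil($75824 / $45/unit) = ceil(1684.98) = 1685 units

1685 units


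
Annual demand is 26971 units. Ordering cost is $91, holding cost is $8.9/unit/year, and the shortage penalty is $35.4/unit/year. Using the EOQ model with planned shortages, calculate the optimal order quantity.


Formula: EOQ* = sqrt(2DS/H) * sqrt((H+P)/P)
Base EOQ = sqrt(2*26971*91/8.9) = 742.66 units
Correction = sqrt((8.9+35.4)/35.4) = 1.11867
EOQ* = 742.66 * 1.11867 = 830.8 units

830.8 units


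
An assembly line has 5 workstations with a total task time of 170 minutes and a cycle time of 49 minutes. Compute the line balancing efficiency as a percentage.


Formula: Efficiency = Sum of Task Times / (N_stations * CT) * 100
Total station capacity = 5 stations * 49 min = 245 min
Efficiency = 170 / 245 * 100 = 69.4%

69.4%


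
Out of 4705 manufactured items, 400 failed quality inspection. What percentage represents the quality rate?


Formula: Quality Rate = Good Pieces / Total Pieces * 100
Good pieces = 4705 - 400 = 4305
QR = 4305 / 4705 * 100 = 91.5%

91.5%


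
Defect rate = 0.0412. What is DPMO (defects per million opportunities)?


DPMO = defect_rate * 1000000 = 0.0412 * 1000000

41200


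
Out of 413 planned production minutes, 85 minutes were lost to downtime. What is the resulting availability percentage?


Formula: Availability = (Planned Time - Downtime) / Planned Time * 100
Uptime = 413 - 85 = 328 min
Availability = 328 / 413 * 100 = 79.4%

79.4%


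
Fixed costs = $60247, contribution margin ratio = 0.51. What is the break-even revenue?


Formula: BER = Fixed Costs / Contribution Margin Ratio
BER = $60247 / 0.51
BER = $118131.37 (to the nearest cent)

$118131.37


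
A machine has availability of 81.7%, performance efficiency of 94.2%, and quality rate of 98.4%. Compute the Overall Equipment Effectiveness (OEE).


Formula: OEE = Availability * Performance * Quality / 10000
A * P = 81.7% * 94.2% / 100 = 76.96%
OEE = 76.96% * 98.4% / 100 = 75.7%

75.7%


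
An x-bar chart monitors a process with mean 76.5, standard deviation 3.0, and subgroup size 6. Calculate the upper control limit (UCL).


UCL = 76.5 + 3 * 3.0 / sqrt(6)

80.17


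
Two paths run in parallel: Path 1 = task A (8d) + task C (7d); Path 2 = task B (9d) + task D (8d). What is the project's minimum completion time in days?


Path 1 = 8 + 7 = 15 days
Path 2 = 9 + 8 = 17 days
Duration = max(15, 17) = 17 days

17 days


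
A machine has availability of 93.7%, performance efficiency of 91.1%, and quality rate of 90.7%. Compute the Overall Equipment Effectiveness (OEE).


Formula: OEE = Availability * Performance * Quality / 10000
A * P = 93.7% * 91.1% / 100 = 85.36%
OEE = 85.36% * 90.7% / 100 = 77.4%

77.4%


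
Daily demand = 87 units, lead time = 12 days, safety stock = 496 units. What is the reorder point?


Formula: ROP = (Daily Demand * Lead Time) + Safety Stock
Demand during lead time = 87 * 12 = 1044 units
ROP = 1044 + 496 = 1540 units

1540 units


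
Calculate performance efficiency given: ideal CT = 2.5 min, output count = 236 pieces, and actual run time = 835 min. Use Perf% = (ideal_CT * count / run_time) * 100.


Formula: Performance = (Ideal CT * Total Count) / Run Time * 100
Ideal output time = 2.5 * 236 = 590.0 min
Performance = 590.0 / 835 * 100 = 70.7%

70.7%


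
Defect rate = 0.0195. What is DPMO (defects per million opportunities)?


DPMO = defect_rate * 1000000 = 0.0195 * 1000000

19500


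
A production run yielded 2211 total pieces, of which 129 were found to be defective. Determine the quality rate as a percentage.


Formula: Quality Rate = Good Pieces / Total Pieces * 100
Good pieces = 2211 - 129 = 2082
QR = 2082 / 2211 * 100 = 94.2%

94.2%


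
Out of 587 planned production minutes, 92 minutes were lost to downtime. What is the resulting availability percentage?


Formula: Availability = (Planned Time - Downtime) / Planned Time * 100
Uptime = 587 - 92 = 495 min
Availability = 495 / 587 * 100 = 84.3%

84.3%


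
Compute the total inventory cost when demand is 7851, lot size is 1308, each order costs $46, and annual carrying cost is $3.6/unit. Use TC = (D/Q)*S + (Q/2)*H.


TC = 7851/1308 * 46 + 1308/2 * 3.6

$2630.51


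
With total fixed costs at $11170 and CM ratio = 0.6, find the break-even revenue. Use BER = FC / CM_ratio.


Formula: BER = Fixed Costs / Contribution Margin Ratio
BER = $11170 / 0.6
BER = $18616.67 (to the nearest cent)

$18616.67


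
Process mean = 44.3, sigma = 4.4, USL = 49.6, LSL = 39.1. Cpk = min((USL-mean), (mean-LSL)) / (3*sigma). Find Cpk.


Cpu = (49.6 - 44.3) / (3 * 4.4) = 0.4
Cpl = (44.3 - 39.1) / (3 * 4.4) = 0.39
Cpk = min(0.4, 0.39) = 0.39

0.39


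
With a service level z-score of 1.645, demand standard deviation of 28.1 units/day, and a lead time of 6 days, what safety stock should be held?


Formula: SS = z * sigma_d * sqrt(LT)
sqrt(LT) = sqrt(6) = 2.4495
SS = 1.645 * 28.1 * 2.4495
SS = 113.2 units

113.2 units


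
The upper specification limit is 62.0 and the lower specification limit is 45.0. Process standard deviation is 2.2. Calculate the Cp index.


Cp = (62.0 - 45.0) / (6 * 2.2)

1.29


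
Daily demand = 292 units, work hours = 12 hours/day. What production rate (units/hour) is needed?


Formula: Production Rate = Daily Demand / Available Hours
Rate = 292 units/day / 12 hours/day
Rate = 24.3 units/hour

24.3 units/hour


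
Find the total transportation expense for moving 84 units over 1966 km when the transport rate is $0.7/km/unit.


TC = dist * cost * units = 1966 * 0.7 * 84 = $115600.80

$115600.80


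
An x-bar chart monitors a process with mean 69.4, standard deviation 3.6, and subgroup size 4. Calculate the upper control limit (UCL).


UCL = 69.4 + 3 * 3.6 / sqrt(4)

74.8


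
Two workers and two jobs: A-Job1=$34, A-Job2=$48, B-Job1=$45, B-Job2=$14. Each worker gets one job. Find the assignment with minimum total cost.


Option 1: A->1 + B->2 = $34 + $14 = $48
Option 2: A->2 + B->1 = $48 + $45 = $93
Min cost = min($48, $93) = $48

$48


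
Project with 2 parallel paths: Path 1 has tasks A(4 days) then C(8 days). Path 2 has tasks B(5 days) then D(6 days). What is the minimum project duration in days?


Path 1 = 4 + 8 = 12 days
Path 2 = 5 + 6 = 11 days
Duration = max(12, 11) = 12 days

12 days


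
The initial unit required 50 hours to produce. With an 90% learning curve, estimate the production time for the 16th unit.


Formula: T_n = T_1 * (learning_rate)^(log2(n)) where learning_rate = rate/100
Doublings = log2(16) = 4
T_n = 50 * 0.9^4
T_n = 50 * 0.6561 = 32.8 hours

32.8 hours


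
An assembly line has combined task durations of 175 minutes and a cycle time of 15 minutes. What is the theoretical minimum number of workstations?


Formula: N_min = ceil(Sum of Task Times / Cycle Time)
N_min = ceil(175 min / 15 min) = ceil(11.6667)
N_min = 12 stations

12


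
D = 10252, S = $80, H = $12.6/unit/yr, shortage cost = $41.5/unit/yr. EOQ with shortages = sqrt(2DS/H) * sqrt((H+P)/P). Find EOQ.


Formula: EOQ* = sqrt(2DS/H) * sqrt((H+P)/P)
Base EOQ = sqrt(2*10252*80/12.6) = 360.81 units
Correction = sqrt((12.6+41.5)/41.5) = 1.14176
EOQ* = 360.81 * 1.14176 = 412.0 units

412.0 units


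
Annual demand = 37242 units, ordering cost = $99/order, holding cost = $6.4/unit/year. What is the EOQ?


Formula: EOQ = sqrt(2 * D * S / H)
Numerator: 2 * 37242 * 99 = 7373916
2DS/H = 7373916 / 6.4 = 1152174.4
EOQ = sqrt(1152174.4) = 1073.4 units

1073.4 units


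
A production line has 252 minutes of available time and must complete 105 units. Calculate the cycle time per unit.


Formula: CT = Available Time / Number of Units
CT = 252 min / 105 units
CT = 2.4 min/unit

2.4 min/unit


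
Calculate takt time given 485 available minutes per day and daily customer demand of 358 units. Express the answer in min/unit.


Formula: Takt Time = Available Production Time / Customer Demand
Takt = 485 min/day / 358 units/day
Takt = 1.35 min/unit

1.35 min/unit


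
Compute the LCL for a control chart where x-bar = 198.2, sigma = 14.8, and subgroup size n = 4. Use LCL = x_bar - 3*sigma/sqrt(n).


LCL = 198.2 - 3 * 14.8 / sqrt(4)

176.0


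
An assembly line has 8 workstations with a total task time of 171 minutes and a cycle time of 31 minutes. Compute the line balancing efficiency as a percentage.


Formula: Efficiency = Sum of Task Times / (N_stations * CT) * 100
Total station capacity = 8 stations * 31 min = 248 min
Efficiency = 171 / 248 * 100 = 69.0%

69.0%


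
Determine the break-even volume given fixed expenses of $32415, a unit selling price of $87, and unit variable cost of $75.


Formula: BEQ = Fixed Costs / (Price - Variable Cost)
Contribution margin = $87 - $75 = $12/unit
BEQ = ceil($32415 / $12/unit) = ceil(2701.25) = 2702 units

2702 units


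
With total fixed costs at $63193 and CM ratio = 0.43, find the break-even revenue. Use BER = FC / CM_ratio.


Formula: BER = Fixed Costs / Contribution Margin Ratio
BER = $63193 / 0.43
BER = $146960.47 (to the nearest cent)

$146960.47


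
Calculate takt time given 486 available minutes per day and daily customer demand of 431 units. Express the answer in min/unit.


Formula: Takt Time = Available Production Time / Customer Demand
Takt = 486 min/day / 431 units/day
Takt = 1.13 min/unit

1.13 min/unit


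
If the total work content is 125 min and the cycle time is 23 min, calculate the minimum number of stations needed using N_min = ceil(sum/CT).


Formula: N_min = ceil(Sum of Task Times / Cycle Time)
N_min = ceil(125 min / 23 min) = ceil(5.4348)
N_min = 6 stations

6


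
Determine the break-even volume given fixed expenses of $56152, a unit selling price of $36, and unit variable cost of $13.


Formula: BEQ = Fixed Costs / (Price - Variable Cost)
Contribution margin = $36 - $13 = $23/unit
BEQ = ceil($56152 / $23/unit) = ceil(2441.39) = 2442 units

2442 units


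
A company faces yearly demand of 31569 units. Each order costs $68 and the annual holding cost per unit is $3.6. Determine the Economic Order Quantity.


Formula: EOQ = sqrt(2 * D * S / H)
Numerator: 2 * 31569 * 68 = 4293384
2DS/H = 4293384 / 3.6 = 1192606.7
EOQ = sqrt(1192606.7) = 1092.1 units

1092.1 units


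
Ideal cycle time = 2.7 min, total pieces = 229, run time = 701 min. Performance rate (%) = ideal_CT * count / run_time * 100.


Formula: Performance = (Ideal CT * Total Count) / Run Time * 100
Ideal output time = 2.7 * 229 = 618.3 min
Performance = 618.3 / 701 * 100 = 88.2%

88.2%


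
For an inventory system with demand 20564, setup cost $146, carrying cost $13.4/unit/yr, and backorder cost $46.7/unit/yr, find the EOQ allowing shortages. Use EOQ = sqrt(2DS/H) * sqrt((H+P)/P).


Formula: EOQ* = sqrt(2DS/H) * sqrt((H+P)/P)
Base EOQ = sqrt(2*20564*146/13.4) = 669.41 units
Correction = sqrt((13.4+46.7)/46.7) = 1.13443
EOQ* = 669.41 * 1.13443 = 759.4 units

759.4 units


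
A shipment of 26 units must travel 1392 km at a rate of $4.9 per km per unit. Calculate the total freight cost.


TC = dist * cost * units = 1392 * 4.9 * 26 = $177340.80

$177340.80


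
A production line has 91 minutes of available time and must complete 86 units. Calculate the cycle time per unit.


Formula: CT = Available Time / Number of Units
CT = 91 min / 86 units
CT = 1.06 min/unit

1.06 min/unit


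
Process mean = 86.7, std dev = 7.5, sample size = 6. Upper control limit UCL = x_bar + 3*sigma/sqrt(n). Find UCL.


UCL = 86.7 + 3 * 7.5 / sqrt(6)

95.89


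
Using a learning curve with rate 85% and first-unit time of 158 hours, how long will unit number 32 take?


Formula: T_n = T_1 * (learning_rate)^(log2(n)) where learning_rate = rate/100
Doublings = log2(32) = 5
T_n = 158 * 0.85^5
T_n = 158 * 0.4437 = 70.1 hours

70.1 hours


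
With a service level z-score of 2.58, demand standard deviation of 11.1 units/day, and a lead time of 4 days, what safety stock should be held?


Formula: SS = z * sigma_d * sqrt(LT)
sqrt(LT) = sqrt(4) = 2.0
SS = 2.58 * 11.1 * 2.0
SS = 57.3 units

57.3 units


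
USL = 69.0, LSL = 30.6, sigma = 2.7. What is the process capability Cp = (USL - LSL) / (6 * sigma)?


Cp = (69.0 - 30.6) / (6 * 2.7)

2.37


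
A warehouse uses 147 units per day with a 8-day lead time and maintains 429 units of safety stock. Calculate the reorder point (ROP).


Formula: ROP = (Daily Demand * Lead Time) + Safety Stock
Demand during lead time = 147 * 8 = 1176 units
ROP = 1176 + 429 = 1605 units

1605 units


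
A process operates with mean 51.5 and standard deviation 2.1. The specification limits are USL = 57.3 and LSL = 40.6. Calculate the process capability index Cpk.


Cpu = (57.3 - 51.5) / (3 * 2.1) = 0.92
Cpl = (51.5 - 40.6) / (3 * 2.1) = 1.73
Cpk = min(0.92, 1.73) = 0.92

0.92


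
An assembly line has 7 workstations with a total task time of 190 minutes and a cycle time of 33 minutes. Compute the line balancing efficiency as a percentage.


Formula: Efficiency = Sum of Task Times / (N_stations * CT) * 100
Total station capacity = 7 stations * 33 min = 231 min
Efficiency = 190 / 231 * 100 = 82.3%

82.3%


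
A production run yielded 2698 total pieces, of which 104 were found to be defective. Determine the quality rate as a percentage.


Formula: Quality Rate = Good Pieces / Total Pieces * 100
Good pieces = 2698 - 104 = 2594
QR = 2594 / 2698 * 100 = 96.1%

96.1%


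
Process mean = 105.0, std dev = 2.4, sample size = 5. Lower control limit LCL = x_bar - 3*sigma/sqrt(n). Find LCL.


LCL = 105.0 - 3 * 2.4 / sqrt(5)

101.78


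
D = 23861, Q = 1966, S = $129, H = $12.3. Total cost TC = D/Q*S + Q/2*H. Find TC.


TC = 23861/1966 * 129 + 1966/2 * 12.3

$13656.55


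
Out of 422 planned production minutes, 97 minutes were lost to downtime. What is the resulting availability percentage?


Formula: Availability = (Planned Time - Downtime) / Planned Time * 100
Uptime = 422 - 97 = 325 min
Availability = 325 / 422 * 100 = 77.0%

77.0%


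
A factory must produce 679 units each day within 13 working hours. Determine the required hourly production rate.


Formula: Production Rate = Daily Demand / Available Hours
Rate = 679 units/day / 13 hours/day
Rate = 52.2 units/hour

52.2 units/hour


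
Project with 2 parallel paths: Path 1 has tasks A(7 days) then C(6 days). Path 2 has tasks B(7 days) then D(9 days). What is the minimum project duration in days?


Path 1 = 7 + 6 = 13 days
Path 2 = 7 + 9 = 16 days
Duration = max(13, 16) = 16 days

16 days


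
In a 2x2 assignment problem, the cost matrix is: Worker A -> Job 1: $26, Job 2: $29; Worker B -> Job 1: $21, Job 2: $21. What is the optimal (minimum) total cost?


Option 1: A->1 + B->2 = $26 + $21 = $47
Option 2: A->2 + B->1 = $29 + $21 = $50
Min cost = min($47, $50) = $47

$47


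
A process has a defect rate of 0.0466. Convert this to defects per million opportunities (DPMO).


DPMO = defect_rate * 1000000 = 0.0466 * 1000000

46600


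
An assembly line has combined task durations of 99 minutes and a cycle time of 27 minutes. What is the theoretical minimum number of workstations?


Formula: N_min = ceil(Sum of Task Times / Cycle Time)
N_min = ceil(99 min / 27 min) = ceil(3.6667)
N_min = 4 stations

4


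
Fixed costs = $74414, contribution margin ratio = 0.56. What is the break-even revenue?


Formula: BER = Fixed Costs / Contribution Margin Ratio
BER = $74414 / 0.56
BER = $132882.14 (to the nearest cent)

$132882.14


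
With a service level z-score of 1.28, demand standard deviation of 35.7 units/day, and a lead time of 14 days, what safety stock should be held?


Formula: SS = z * sigma_d * sqrt(LT)
sqrt(LT) = sqrt(14) = 3.7417
SS = 1.28 * 35.7 * 3.7417
SS = 171.0 units

171.0 units


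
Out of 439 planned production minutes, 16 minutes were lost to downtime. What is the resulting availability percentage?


Formula: Availability = (Planned Time - Downtime) / Planned Time * 100
Uptime = 439 - 16 = 423 min
Availability = 423 / 439 * 100 = 96.4%

96.4%


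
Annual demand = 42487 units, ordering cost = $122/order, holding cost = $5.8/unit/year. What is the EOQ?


Formula: EOQ = sqrt(2 * D * S / H)
Numerator: 2 * 42487 * 122 = 10366828
2DS/H = 10366828 / 5.8 = 1787384.1
EOQ = sqrt(1787384.1) = 1336.9 units

1336.9 units


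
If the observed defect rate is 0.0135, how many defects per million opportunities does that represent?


DPMO = defect_rate * 1000000 = 0.0135 * 1000000

13500


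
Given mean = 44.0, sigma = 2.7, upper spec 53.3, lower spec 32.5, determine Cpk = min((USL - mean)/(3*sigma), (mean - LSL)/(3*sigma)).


Cpu = (53.3 - 44.0) / (3 * 2.7) = 1.15
Cpl = (44.0 - 32.5) / (3 * 2.7) = 1.42
Cpk = min(1.15, 1.42) = 1.15

1.15


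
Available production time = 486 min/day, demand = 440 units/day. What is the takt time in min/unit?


Formula: Takt Time = Available Production Time / Customer Demand
Takt = 486 min/day / 440 units/day
Takt = 1.1 min/unit

1.1 min/unit


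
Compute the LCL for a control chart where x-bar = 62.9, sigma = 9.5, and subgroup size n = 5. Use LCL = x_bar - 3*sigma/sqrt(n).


LCL = 62.9 - 3 * 9.5 / sqrt(5)

50.15


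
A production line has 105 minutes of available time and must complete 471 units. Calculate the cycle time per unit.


Formula: CT = Available Time / Number of Units
CT = 105 min / 471 units
CT = 0.22 min/unit

0.22 min/unit


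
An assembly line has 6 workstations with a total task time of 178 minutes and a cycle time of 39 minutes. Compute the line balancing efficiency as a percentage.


Formula: Efficiency = Sum of Task Times / (N_stations * CT) * 100
Total station capacity = 6 stations * 39 min = 234 min
Efficiency = 178 / 234 * 100 = 76.1%

76.1%


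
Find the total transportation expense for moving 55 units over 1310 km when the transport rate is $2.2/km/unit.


TC = dist * cost * units = 1310 * 2.2 * 55 = $158510.00

$158510.00


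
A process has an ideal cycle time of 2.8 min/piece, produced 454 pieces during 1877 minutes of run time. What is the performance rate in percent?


Formula: Performance = (Ideal CT * Total Count) / Run Time * 100
Ideal output time = 2.8 * 454 = 1271.2 min
Performance = 1271.2 / 1877 * 100 = 67.7%

67.7%


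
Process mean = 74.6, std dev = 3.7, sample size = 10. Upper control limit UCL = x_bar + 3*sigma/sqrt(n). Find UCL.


UCL = 74.6 + 3 * 3.7 / sqrt(10)

78.11


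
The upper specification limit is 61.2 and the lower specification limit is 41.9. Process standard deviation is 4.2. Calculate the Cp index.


Cp = (61.2 - 41.9) / (6 * 4.2)

0.77


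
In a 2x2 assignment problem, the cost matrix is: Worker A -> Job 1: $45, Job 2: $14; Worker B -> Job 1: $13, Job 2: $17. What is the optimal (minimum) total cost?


Option 1: A->1 + B->2 = $45 + $17 = $62
Option 2: A->2 + B->1 = $14 + $13 = $27
Min cost = min($62, $27) = $27

$27


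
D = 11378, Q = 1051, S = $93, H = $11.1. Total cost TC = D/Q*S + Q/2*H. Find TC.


TC = 11378/1051 * 93 + 1051/2 * 11.1

$6839.86


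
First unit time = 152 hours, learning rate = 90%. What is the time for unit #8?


Formula: T_n = T_1 * (learning_rate)^(log2(n)) where learning_rate = rate/100
Doublings = log2(8) = 3
T_n = 152 * 0.9^3
T_n = 152 * 0.729 = 110.8 hours

110.8 hours


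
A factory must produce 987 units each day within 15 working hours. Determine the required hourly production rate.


Formula: Production Rate = Daily Demand / Available Hours
Rate = 987 units/day / 15 hours/day
Rate = 65.8 units/hour

65.8 units/hour


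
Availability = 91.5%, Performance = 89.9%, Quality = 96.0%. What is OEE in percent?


Formula: OEE = Availability * Performance * Quality / 10000
A * P = 91.5% * 89.9% / 100 = 82.26%
OEE = 82.26% * 96.0% / 100 = 79.0%

79.0%


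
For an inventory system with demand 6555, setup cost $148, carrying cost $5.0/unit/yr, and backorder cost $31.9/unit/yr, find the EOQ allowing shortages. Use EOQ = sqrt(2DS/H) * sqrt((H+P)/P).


Formula: EOQ* = sqrt(2DS/H) * sqrt((H+P)/P)
Base EOQ = sqrt(2*6555*148/5.0) = 622.94 units
Correction = sqrt((5.0+31.9)/31.9) = 1.07552
EOQ* = 622.94 * 1.07552 = 670.0 units

670.0 units


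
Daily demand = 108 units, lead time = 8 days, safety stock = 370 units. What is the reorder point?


Formula: ROP = (Daily Demand * Lead Time) + Safety Stock
Demand during lead time = 108 * 8 = 864 units
ROP = 864 + 370 = 1234 units

1234 units


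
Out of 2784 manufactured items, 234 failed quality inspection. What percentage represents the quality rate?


Formula: Quality Rate = Good Pieces / Total Pieces * 100
Good pieces = 2784 - 234 = 2550
QR = 2550 / 2784 * 100 = 91.6%

91.6%


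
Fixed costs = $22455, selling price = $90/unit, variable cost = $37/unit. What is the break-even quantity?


Formula: BEQ = Fixed Costs / (Price - Variable Cost)
Contribution margin = $90 - $37 = $53/unit
BEQ = ceil($22455 / $53/unit) = ceil(423.68) = 424 units

424 units


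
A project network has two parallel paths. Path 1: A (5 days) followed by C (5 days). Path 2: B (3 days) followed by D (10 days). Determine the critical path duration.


Path 1 = 5 + 5 = 10 days
Path 2 = 3 + 10 = 13 days
Duration = max(10, 13) = 13 days

13 days


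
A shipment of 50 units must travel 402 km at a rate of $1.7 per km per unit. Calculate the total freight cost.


TC = dist * cost * units = 402 * 1.7 * 50 = $34170.00

$34170.00


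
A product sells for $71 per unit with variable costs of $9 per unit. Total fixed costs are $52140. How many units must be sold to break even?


Formula: BEQ = Fixed Costs / (Price - Variable Cost)
Contribution margin = $71 - $9 = $62/unit
BEQ = ceil($52140 / $62/unit) = ceil(840.97) = 841 units

841 units


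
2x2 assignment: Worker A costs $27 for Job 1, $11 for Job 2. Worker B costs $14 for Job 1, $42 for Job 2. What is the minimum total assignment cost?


Option 1: A->1 + B->2 = $27 + $42 = $69
Option 2: A->2 + B->1 = $11 + $14 = $25
Min cost = min($69, $25) = $25

$25


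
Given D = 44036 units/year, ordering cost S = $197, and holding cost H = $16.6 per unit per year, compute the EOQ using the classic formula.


Formula: EOQ = sqrt(2 * D * S / H)
Numerator: 2 * 44036 * 197 = 17350184
2DS/H = 17350184 / 16.6 = 1045191.8
EOQ = sqrt(1045191.8) = 1022.3 units

1022.3 units


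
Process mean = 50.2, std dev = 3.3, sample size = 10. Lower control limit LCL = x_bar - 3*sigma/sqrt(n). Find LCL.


LCL = 50.2 - 3 * 3.3 / sqrt(10)

47.07


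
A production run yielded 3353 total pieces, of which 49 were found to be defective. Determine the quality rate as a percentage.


Formula: Quality Rate = Good Pieces / Total Pieces * 100
Good pieces = 3353 - 49 = 3304
QR = 3304 / 3353 * 100 = 98.5%

98.5%


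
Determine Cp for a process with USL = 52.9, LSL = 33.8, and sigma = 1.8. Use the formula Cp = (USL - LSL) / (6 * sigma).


Cp = (52.9 - 33.8) / (6 * 1.8)

1.77


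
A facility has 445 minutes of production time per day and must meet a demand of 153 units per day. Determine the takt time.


Formula: Takt Time = Available Production Time / Customer Demand
Takt = 445 min/day / 153 units/day
Takt = 2.91 min/unit

2.91 min/unit


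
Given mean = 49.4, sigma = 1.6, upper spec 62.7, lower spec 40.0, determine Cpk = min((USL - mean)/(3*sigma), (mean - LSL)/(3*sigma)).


Cpu = (62.7 - 49.4) / (3 * 1.6) = 2.77
Cpl = (49.4 - 40.0) / (3 * 1.6) = 1.96
Cpk = min(2.77, 1.96) = 1.96

1.96


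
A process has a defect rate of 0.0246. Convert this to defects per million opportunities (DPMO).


DPMO = defect_rate * 1000000 = 0.0246 * 1000000

24600


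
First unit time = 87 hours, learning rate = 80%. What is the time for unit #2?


Formula: T_n = T_1 * (learning_rate)^(log2(n)) where learning_rate = rate/100
Doublings = log2(2) = 1
T_n = 87 * 0.8^1
T_n = 87 * 0.8 = 69.6 hours

69.6 hours


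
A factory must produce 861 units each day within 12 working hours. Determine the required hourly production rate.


Formula: Production Rate = Daily Demand / Available Hours
Rate = 861 units/day / 12 hours/day
Rate = 71.8 units/hour

71.8 units/hour


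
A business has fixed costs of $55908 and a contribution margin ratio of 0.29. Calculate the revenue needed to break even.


Formula: BER = Fixed Costs / Contribution Margin Ratio
BER = $55908 / 0.29
BER = $192786.21 (to the nearest cent)

$192786.21


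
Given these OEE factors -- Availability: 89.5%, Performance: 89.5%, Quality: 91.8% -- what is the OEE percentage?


Formula: OEE = Availability * Performance * Quality / 10000
A * P = 89.5% * 89.5% / 100 = 80.1%
OEE = 80.1% * 91.8% / 100 = 73.5%

73.5%


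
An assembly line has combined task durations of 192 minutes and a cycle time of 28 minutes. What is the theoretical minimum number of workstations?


Formula: N_min = ceil(Sum of Task Times / Cycle Time)
N_min = ceil(192 min / 28 min) = ceil(6.8571)
N_min = 7 stations

7


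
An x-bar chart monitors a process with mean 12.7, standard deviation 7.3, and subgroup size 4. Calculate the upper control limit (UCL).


UCL = 12.7 + 3 * 7.3 / sqrt(4)

23.65
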